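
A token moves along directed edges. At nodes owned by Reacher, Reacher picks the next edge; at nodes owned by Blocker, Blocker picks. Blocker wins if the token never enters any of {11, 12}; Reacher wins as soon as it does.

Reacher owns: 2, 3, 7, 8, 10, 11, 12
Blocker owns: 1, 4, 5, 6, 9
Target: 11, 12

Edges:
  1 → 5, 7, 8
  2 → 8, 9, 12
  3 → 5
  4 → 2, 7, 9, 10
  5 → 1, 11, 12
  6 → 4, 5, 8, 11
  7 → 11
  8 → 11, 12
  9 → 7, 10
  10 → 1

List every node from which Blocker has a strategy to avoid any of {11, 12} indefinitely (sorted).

1, 3, 4, 5, 6, 9, 10

A0 = {11, 12}
A1: add {2, 7, 8} — 2 (Reacher) has 2→12; 7 (Reacher) has 7→11; 8 (Reacher) has 8→11.
A2 = A1; e.g. 1 (Blocker) can still go to 5. Fixed point.
Reacher's attractor = {2, 7, 8, 11, 12}; Blocker avoids the target exactly from the complement.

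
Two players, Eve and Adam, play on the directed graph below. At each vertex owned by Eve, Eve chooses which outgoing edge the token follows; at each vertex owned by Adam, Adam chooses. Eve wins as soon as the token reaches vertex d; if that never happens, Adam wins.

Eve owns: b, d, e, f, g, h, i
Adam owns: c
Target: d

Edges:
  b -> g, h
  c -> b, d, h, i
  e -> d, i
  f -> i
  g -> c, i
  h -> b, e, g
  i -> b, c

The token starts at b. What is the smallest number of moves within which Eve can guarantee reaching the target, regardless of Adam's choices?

3

A0 = {d}
A1: add {e} — e (Eve) has e→d.
A2: add {h} — h (Eve) has h→e.
A3: add {b} — b (Eve) has b→h.
b enters the attractor at level 3, so Eve can force the target in 3 moves from there.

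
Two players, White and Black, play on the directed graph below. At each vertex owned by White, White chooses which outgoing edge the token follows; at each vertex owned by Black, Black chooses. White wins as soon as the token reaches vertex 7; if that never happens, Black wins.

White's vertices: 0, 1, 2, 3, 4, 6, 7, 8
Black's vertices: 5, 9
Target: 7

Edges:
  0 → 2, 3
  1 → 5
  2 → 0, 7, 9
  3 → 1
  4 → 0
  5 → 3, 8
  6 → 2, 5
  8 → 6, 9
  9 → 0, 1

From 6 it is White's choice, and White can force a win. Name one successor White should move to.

A0 = {7}
A1: add {2} — 2 (White) has 2→7.
A2: add {0, 6} — 0 (White) has 0→2; 6 (White) has 6→2.
A3: add {4, 8} — 4 (White) has 4→0; 8 (White) has 8→6.
A4 = A3; e.g. 1 (White) has no edge into A3. Fixed point.
From 6, successor 2 is in the attractor (rank 1); the other successor 5 is not.

2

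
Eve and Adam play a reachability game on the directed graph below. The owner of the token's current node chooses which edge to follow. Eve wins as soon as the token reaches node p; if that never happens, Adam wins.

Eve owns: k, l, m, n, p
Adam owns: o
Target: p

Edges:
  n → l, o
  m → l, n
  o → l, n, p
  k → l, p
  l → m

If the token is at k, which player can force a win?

A0 = {p}
A1: add {k} — k (Eve) has k→p.
A2 = A1; e.g. l (Eve) has no edge into A1. Fixed point.
k ∈ A1, so Eve can force the target.

Eve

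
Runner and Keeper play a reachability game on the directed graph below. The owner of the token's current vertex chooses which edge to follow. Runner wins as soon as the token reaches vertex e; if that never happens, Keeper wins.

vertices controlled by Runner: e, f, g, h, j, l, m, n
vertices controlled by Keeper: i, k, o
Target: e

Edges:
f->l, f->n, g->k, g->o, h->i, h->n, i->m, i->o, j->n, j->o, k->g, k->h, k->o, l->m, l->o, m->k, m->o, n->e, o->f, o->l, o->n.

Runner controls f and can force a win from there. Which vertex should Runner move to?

A0 = {e}
A1: add {n} — n (Runner) has n→e.
A2: add {f, h, j} — f (Runner) has f→n; h (Runner) has h→n; j (Runner) has j→n.
A3 = A2; e.g. g (Runner) has no edge into A2. Fixed point.
From f, successor n is in the attractor (rank 1); the other successor l is not.

n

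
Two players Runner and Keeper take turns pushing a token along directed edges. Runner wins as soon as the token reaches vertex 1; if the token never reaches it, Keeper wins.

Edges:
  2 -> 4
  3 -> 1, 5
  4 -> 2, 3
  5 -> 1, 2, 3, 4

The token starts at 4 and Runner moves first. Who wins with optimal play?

Track states (vertex, player-to-move).
A0 = {(1,Runner), (1,Keeper)}
A1: add {(3,Runner), (5,Runner)}.
A2: add {(3,Keeper)}.
A3: add {(4,Runner)}.
(4,Runner) ∈ A3 ⇒ Runner forces the target.

Runner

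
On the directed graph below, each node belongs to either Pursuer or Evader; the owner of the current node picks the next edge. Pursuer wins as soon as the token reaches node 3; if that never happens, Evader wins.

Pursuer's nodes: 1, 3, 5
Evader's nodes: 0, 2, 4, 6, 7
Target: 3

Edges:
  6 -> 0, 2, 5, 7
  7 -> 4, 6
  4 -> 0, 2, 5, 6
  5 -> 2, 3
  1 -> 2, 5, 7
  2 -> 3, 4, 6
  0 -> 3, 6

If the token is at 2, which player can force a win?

Evader

A0 = {3}
A1: add {5} — 5 (Pursuer) has 5→3.
A2: add {1} — 1 (Pursuer) has 1→5.
A3 = A2; e.g. 0 (Evader) can still go to 6. Fixed point.
2 never enters the attractor, so Evader can avoid the target forever.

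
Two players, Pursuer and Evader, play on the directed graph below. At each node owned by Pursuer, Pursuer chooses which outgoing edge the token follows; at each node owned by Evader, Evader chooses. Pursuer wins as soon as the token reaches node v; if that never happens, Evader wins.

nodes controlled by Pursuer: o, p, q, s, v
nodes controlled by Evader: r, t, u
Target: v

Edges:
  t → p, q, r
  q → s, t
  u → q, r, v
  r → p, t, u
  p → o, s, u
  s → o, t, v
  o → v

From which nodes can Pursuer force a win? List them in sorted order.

o, p, q, s, v

A0 = {v}
A1: add {o, s} — o (Pursuer) has o→v; s (Pursuer) has s→v.
A2: add {p, q} — p (Pursuer) has p→o; q (Pursuer) has q→s.
A3 = A2; e.g. r (Evader) can still go to t. Fixed point.
Pursuer's winning region = {o, p, q, s, v}.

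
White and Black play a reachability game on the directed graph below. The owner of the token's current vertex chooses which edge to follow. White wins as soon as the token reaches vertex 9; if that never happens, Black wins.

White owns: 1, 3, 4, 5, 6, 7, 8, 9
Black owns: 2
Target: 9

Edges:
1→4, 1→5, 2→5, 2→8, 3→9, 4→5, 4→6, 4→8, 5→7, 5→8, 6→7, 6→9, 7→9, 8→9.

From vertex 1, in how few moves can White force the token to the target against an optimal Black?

A0 = {9}
A1: add {3, 6, 7, 8} — 3 (White) has 3→9; 6 (White) has 6→9; 7 (White) has 7→9; 8 (White) has 8→9.
A2: add {4, 5} — 4 (White) has 4→6; 5 (White) has 5→7.
A3: add {1, 2} — 1 (White) has 1→4; 2 (Black): all of {5, 8} already in.
A3 = all vertices. Fixed point.
1 enters the attractor at level 3, so White can force the target in 3 moves from there.

3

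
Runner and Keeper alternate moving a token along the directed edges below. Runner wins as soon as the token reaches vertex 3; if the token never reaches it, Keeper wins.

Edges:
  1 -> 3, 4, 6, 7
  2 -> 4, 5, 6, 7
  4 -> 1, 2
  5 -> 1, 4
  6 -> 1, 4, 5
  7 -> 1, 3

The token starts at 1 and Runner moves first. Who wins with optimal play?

Runner

Track states (vertex, player-to-move).
A0 = {(3,Runner), (3,Keeper)}
A1: add {(1,Runner), (7,Runner)}.
(1,Runner) ∈ A1 ⇒ Runner forces the target.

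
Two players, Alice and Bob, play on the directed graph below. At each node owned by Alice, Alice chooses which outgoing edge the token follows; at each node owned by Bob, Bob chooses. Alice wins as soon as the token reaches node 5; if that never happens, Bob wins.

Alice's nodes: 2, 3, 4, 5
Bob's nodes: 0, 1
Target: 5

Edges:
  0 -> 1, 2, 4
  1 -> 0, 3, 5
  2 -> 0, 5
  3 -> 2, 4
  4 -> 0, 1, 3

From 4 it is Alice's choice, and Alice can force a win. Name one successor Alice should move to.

3

A0 = {5}
A1: add {2} — 2 (Alice) has 2→5.
A2: add {3} — 3 (Alice) has 3→2.
A3: add {4} — 4 (Alice) has 4→3.
A4 = A3; e.g. 0 (Bob) can still go to 1. Fixed point.
From 4, successor 3 is in the attractor (rank 2); the other successors 0, 1 are not.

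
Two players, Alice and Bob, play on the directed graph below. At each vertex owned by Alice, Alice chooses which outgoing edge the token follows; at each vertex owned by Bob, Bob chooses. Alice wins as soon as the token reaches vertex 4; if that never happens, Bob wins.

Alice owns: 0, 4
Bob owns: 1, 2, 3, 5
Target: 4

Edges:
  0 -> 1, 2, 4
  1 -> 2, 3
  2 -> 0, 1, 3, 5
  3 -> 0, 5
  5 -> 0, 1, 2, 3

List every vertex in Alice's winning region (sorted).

A0 = {4}
A1: add {0} — 0 (Alice) has 0→4.
A2 = A1; e.g. 1 (Bob) can still go to 2. Fixed point.
Alice's winning region = {0, 4}.

0, 4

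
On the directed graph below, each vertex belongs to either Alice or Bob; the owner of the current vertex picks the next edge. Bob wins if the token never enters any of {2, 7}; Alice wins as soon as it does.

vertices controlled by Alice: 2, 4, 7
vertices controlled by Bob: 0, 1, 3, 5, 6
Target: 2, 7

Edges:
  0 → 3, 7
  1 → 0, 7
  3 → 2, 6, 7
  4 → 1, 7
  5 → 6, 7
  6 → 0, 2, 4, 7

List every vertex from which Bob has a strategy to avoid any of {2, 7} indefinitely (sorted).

0, 1, 3, 5, 6

A0 = {2, 7}
A1: add {4} — 4 (Alice) has 4→7.
A2 = A1; e.g. 0 (Bob) can still go to 3. Fixed point.
Alice's attractor = {2, 4, 7}; Bob avoids the target exactly from the complement.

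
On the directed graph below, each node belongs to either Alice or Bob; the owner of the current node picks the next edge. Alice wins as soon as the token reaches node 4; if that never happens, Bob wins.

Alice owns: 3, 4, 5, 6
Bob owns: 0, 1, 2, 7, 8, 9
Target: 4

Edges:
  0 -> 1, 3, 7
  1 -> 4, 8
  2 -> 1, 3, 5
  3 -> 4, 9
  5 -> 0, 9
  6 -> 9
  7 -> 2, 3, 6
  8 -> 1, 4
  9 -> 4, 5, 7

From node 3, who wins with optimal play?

A0 = {4}
A1: add {3} — 3 (Alice) has 3→4.
A2 = A1; e.g. 0 (Bob) can still go to 1. Fixed point.
3 ∈ A1, so Alice can force the target.

Alice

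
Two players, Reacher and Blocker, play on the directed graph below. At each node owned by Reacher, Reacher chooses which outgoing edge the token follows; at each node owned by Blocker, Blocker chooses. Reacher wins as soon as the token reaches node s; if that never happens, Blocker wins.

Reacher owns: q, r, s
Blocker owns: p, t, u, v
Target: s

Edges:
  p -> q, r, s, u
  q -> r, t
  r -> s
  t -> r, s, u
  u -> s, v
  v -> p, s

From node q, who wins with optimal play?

A0 = {s}
A1: add {r} — r (Reacher) has r→s.
A2: add {q} — q (Reacher) has q→r.
A3 = A2; e.g. p (Blocker) can still go to u. Fixed point.
q ∈ A2, so Reacher can force the target.

Reacher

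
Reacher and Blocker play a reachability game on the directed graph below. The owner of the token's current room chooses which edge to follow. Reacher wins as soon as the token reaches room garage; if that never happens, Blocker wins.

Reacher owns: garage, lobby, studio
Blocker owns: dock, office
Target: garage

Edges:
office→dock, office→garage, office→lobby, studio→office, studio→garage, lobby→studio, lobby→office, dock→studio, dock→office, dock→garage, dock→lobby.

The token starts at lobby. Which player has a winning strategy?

Reacher

A0 = {garage}
A1: add {studio} — studio (Reacher) has studio→garage.
A2: add {lobby} — lobby (Reacher) has lobby→studio.
A3 = A2; e.g. dock (Blocker) can still go to office. Fixed point.
lobby ∈ A2, so Reacher can force the target.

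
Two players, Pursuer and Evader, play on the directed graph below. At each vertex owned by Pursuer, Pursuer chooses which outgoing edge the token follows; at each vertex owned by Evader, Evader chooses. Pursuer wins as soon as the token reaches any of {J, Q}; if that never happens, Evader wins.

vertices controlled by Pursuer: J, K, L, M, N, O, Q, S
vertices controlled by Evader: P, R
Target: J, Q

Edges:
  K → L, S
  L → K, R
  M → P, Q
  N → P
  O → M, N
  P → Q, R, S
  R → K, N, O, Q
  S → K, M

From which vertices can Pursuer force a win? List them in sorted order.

J, K, L, M, O, Q, S

A0 = {J, Q}
A1: add {M} — M (Pursuer) has M→Q.
A2: add {O, S} — O (Pursuer) has O→M; S (Pursuer) has S→M.
A3: add {K} — K (Pursuer) has K→S.
A4: add {L} — L (Pursuer) has L→K.
A5 = A4; e.g. N (Pursuer) has no edge into A4. Fixed point.
Pursuer's winning region = {J, K, L, M, O, Q, S}.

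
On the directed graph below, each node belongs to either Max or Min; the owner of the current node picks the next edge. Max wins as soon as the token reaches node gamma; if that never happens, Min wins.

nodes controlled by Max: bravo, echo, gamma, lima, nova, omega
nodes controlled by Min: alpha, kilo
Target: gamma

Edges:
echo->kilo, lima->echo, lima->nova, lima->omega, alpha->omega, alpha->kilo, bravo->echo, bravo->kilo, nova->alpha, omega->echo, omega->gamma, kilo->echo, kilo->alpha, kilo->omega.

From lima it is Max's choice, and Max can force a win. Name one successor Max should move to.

omega

A0 = {gamma}
A1: add {omega} — omega (Max) has omega→gamma.
A2: add {lima} — lima (Max) has lima→omega.
A3 = A2; e.g. echo (Max) has no edge into A2. Fixed point.
From lima, successor omega is in the attractor (rank 1); the other successors echo, nova are not.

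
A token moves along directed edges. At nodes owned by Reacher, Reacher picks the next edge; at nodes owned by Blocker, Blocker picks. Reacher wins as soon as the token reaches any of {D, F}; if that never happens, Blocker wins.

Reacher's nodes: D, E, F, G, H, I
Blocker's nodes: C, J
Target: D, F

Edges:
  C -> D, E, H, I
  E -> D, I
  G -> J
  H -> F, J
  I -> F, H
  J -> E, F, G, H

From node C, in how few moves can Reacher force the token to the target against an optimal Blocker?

A0 = {D, F}
A1: add {E, H, I} — E (Reacher) has E→D; H (Reacher) has H→F; I (Reacher) has I→F.
A2: add {C} — C (Blocker): all of {D, E, H, I} already in.
A3 = A2; e.g. G (Reacher) has no edge into A2. Fixed point.
C enters the attractor at level 2, so Reacher can force the target in 2 moves from there.

2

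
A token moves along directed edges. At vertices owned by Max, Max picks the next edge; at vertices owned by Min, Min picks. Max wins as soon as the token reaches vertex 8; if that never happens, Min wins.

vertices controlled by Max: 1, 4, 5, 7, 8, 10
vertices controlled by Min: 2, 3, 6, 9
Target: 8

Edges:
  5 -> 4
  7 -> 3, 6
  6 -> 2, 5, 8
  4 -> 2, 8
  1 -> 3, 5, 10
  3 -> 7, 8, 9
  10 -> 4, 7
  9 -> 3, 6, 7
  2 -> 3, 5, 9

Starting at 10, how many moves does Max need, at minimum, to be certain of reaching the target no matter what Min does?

A0 = {8}
A1: add {4} — 4 (Max) has 4→8.
A2: add {5, 10} — 5 (Max) has 5→4; 10 (Max) has 10→4.
10 enters the attractor at level 2, so Max can force the target in 2 moves from there.

2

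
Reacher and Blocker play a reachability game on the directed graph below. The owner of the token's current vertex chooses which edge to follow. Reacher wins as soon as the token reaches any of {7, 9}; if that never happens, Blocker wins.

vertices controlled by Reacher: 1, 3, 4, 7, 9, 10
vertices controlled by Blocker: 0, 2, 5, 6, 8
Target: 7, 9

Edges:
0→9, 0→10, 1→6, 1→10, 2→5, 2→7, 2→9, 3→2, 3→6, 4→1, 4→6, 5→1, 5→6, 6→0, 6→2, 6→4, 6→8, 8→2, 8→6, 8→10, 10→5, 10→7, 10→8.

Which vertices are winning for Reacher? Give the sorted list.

0, 1, 4, 7, 9, 10

A0 = {7, 9}
A1: add {10} — 10 (Reacher) has 10→7.
A2: add {0, 1} — 0 (Blocker): all of {9, 10} already in; 1 (Reacher) has 1→10.
A3: add {4} — 4 (Reacher) has 4→1.
A4 = A3; e.g. 2 (Blocker) can still go to 5. Fixed point.
Reacher's winning region = {0, 1, 4, 7, 9, 10}.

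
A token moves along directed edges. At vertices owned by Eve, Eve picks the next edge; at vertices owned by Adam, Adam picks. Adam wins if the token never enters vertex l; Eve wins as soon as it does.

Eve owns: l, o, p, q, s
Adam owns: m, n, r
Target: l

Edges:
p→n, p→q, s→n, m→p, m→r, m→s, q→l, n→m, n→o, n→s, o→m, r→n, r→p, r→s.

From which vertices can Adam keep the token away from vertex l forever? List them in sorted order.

A0 = {l}
A1: add {q} — q (Eve) has q→l.
A2: add {p} — p (Eve) has p→q.
A3 = A2; e.g. m (Adam) can still go to r. Fixed point.
Eve's attractor = {l, p, q}; Adam avoids the target exactly from the complement.

m, n, o, r, s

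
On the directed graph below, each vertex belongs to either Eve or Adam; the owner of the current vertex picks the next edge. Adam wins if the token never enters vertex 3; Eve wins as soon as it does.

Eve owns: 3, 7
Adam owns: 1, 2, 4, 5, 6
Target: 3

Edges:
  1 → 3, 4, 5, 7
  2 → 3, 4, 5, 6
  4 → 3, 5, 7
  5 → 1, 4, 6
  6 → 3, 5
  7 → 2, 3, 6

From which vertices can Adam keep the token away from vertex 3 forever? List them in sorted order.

1, 2, 4, 5, 6

A0 = {3}
A1: add {7} — 7 (Eve) has 7→3.
A2 = A1; e.g. 1 (Adam) can still go to 4. Fixed point.
Eve's attractor = {3, 7}; Adam avoids the target exactly from the complement.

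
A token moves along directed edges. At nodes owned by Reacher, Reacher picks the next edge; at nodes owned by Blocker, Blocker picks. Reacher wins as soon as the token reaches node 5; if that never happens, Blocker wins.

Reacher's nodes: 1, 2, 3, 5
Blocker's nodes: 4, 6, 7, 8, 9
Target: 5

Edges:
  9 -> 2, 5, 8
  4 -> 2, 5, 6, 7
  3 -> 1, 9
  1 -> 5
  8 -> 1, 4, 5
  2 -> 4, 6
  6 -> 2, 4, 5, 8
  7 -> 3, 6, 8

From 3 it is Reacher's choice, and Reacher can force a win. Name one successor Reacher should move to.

1

A0 = {5}
A1: add {1} — 1 (Reacher) has 1→5.
A2: add {3} — 3 (Reacher) has 3→1.
A3 = A2; e.g. 2 (Reacher) has no edge into A2. Fixed point.
From 3, successor 1 is in the attractor (rank 1); the other successor 9 is not.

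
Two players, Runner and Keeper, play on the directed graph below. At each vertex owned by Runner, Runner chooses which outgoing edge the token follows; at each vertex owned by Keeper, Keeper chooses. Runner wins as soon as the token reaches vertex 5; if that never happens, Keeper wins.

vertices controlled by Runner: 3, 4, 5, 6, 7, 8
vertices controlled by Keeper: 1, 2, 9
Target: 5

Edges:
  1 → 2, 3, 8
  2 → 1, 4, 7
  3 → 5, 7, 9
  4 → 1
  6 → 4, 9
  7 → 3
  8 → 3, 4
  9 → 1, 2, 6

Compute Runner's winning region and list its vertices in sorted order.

3, 5, 7, 8

A0 = {5}
A1: add {3} — 3 (Runner) has 3→5.
A2: add {7, 8} — 7 (Runner) has 7→3; 8 (Runner) has 8→3.
A3 = A2; e.g. 1 (Keeper) can still go to 2. Fixed point.
Runner's winning region = {3, 5, 7, 8}.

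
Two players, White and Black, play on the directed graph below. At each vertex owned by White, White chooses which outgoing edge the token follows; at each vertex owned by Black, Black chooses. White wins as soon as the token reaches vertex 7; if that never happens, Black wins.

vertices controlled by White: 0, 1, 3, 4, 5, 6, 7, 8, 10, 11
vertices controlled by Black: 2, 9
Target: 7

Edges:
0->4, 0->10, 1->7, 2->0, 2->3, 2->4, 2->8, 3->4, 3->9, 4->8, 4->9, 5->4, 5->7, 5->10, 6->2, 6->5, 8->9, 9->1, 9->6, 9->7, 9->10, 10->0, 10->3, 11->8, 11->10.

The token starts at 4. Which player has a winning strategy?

Black

A0 = {7}
A1: add {1, 5} — 1 (White) has 1→7; 5 (White) has 5→7.
A2: add {6} — 6 (White) has 6→5.
A3 = A2; e.g. 0 (White) has no edge into A2. Fixed point.
4 never enters the attractor, so Black can avoid the target forever.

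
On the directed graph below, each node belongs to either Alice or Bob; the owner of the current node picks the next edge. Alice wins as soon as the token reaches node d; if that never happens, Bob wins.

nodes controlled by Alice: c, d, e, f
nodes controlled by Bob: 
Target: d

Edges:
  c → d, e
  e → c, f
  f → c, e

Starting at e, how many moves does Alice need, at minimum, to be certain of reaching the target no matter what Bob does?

A0 = {d}
A1: add {c} — c (Alice) has c→d.
A2: add {e, f} — e (Alice) has e→c; f (Alice) has f→c.
A2 = all vertices. Fixed point.
e enters the attractor at level 2, so Alice can force the target in 2 moves from there.

2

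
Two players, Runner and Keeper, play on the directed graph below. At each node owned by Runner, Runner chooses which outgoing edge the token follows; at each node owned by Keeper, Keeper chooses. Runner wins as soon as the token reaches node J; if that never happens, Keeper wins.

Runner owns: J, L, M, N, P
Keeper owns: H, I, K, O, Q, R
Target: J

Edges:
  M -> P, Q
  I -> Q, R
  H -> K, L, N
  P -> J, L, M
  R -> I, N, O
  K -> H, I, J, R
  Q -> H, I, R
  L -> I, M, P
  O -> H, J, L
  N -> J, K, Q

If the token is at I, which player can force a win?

A0 = {J}
A1: add {N, P} — N (Runner) has N→J; P (Runner) has P→J.
A2: add {L, M} — L (Runner) has L→P; M (Runner) has M→P.
A3 = A2; e.g. H (Keeper) can still go to K. Fixed point.
I never enters the attractor, so Keeper can avoid the target forever.

Keeper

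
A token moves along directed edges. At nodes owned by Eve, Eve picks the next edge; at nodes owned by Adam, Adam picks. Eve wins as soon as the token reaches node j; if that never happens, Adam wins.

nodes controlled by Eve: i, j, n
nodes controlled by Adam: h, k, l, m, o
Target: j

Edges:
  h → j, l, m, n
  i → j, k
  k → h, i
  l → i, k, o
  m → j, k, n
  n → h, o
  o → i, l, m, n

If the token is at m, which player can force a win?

Adam

A0 = {j}
A1: add {i} — i (Eve) has i→j.
A2 = A1; e.g. h (Adam) can still go to l. Fixed point.
m never enters the attractor, so Adam can avoid the target forever.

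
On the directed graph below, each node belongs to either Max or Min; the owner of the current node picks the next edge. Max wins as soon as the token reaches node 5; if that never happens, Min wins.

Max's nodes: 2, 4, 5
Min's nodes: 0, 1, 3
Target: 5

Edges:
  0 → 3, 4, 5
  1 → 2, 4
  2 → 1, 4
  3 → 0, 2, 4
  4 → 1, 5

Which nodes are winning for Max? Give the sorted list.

A0 = {5}
A1: add {4} — 4 (Max) has 4→5.
A2: add {2} — 2 (Max) has 2→4.
A3: add {1} — 1 (Min): all of {2, 4} already in.
A4 = A3; e.g. 0 (Min) can still go to 3. Fixed point.
Max's winning region = {1, 2, 4, 5}.

1, 2, 4, 5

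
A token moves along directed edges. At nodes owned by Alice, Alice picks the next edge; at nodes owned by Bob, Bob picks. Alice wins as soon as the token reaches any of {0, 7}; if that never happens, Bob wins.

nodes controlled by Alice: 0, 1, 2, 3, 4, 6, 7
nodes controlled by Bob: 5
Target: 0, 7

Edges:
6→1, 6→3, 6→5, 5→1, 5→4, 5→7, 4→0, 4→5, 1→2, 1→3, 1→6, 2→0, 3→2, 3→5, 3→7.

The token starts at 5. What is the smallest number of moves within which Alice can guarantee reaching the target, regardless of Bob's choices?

A0 = {0, 7}
A1: add {2, 3, 4} — 2 (Alice) has 2→0; 3 (Alice) has 3→7; 4 (Alice) has 4→0.
A2: add {1, 6} — 1 (Alice) has 1→2; 6 (Alice) has 6→3.
A3: add {5} — 5 (Bob): all of {1, 4, 7} already in.
A3 = all vertices. Fixed point.
5 enters the attractor at level 3, so Alice can force the target in 3 moves from there.

3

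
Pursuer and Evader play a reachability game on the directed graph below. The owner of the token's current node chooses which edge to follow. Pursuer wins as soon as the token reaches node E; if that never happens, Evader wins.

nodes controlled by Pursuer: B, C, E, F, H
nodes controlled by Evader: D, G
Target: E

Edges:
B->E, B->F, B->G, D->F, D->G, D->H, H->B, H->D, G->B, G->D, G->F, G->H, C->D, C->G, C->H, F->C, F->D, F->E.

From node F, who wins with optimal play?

A0 = {E}
A1: add {B, F} — B (Pursuer) has B→E; F (Pursuer) has F→E.
F ∈ A1, so Pursuer can force the target.

Pursuer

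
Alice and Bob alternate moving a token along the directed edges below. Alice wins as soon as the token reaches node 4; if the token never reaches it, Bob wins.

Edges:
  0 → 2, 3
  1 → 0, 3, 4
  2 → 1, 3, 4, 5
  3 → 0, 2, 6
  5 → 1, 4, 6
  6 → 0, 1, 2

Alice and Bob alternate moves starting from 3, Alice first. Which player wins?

Track states (vertex, player-to-move).
A0 = {(4,Alice), (4,Bob)}
A1: add {(1,Alice), (2,Alice), (5,Alice)}.
A2 = A1; e.g. (0,Alice) stays out. (3,Alice) never enters ⇒ Bob avoids the target.

Bob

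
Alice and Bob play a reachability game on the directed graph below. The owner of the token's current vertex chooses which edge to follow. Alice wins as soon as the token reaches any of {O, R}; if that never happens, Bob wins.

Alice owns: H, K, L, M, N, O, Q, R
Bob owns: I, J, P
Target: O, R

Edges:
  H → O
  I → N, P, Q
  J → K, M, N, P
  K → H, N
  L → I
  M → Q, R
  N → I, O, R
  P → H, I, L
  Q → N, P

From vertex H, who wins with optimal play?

Alice

A0 = {O, R}
A1: add {H, M, N} — H (Alice) has H→O; M (Alice) has M→R; N (Alice) has N→O.
H ∈ A1, so Alice can force the target.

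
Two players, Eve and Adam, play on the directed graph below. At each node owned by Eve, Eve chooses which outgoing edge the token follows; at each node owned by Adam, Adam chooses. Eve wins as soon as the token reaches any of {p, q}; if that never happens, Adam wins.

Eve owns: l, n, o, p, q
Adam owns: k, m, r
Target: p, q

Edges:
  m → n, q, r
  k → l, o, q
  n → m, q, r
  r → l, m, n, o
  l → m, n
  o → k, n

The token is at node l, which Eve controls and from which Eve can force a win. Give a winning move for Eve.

n

A0 = {p, q}
A1: add {n} — n (Eve) has n→q.
A2: add {l, o} — l (Eve) has l→n; o (Eve) has o→n.
A3: add {k} — k (Adam): all of {l, o, q} already in.
A4 = A3; e.g. m (Adam) can still go to r. Fixed point.
From l, successor n is in the attractor (rank 1); the other successor m is not.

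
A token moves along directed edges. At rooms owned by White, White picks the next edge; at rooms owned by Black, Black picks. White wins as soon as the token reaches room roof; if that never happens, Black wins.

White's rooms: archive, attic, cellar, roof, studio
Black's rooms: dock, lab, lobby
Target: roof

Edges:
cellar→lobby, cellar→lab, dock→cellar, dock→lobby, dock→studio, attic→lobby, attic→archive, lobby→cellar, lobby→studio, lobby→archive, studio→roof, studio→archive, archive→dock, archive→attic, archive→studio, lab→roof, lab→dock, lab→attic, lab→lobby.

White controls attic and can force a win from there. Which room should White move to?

archive

A0 = {roof}
A1: add {studio} — studio (White) has studio→roof.
A2: add {archive} — archive (White) has archive→studio.
A3: add {attic} — attic (White) has attic→archive.
A4 = A3; e.g. cellar (White) has no edge into A3. Fixed point.
From attic, successor archive is in the attractor (rank 2); the other successor lobby is not.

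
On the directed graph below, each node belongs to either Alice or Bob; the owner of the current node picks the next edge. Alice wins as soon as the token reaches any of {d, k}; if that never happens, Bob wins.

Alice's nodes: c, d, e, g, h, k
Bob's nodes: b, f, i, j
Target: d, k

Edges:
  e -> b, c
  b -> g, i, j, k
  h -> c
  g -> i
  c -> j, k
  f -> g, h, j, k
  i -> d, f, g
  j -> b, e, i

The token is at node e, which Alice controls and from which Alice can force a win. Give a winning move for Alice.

c

A0 = {d, k}
A1: add {c} — c (Alice) has c→k.
A2: add {e, h} — e (Alice) has e→c; h (Alice) has h→c.
A3 = A2; e.g. b (Bob) can still go to g. Fixed point.
From e, successor c is in the attractor (rank 1); the other successor b is not.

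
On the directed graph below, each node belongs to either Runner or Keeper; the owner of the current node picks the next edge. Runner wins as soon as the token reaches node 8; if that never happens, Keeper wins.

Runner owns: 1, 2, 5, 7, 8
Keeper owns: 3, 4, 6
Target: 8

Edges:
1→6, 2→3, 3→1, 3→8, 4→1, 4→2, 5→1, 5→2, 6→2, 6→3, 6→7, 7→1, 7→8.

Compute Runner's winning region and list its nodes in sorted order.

7, 8

A0 = {8}
A1: add {7} — 7 (Runner) has 7→8.
A2 = A1; e.g. 1 (Runner) has no edge into A1. Fixed point.
Runner's winning region = {7, 8}.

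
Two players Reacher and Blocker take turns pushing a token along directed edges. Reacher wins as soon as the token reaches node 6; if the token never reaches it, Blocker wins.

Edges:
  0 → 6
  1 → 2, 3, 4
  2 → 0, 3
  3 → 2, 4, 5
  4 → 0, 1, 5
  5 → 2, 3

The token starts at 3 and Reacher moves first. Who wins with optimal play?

Blocker

Track states (vertex, player-to-move).
A0 = {(6,Reacher), (6,Blocker)}
A1: add {(0,Reacher), (0,Blocker)}.
A2: add {(2,Reacher), (4,Reacher)}.
A3 = A2; e.g. (1,Reacher) stays out. (3,Reacher) never enters ⇒ Blocker avoids the target.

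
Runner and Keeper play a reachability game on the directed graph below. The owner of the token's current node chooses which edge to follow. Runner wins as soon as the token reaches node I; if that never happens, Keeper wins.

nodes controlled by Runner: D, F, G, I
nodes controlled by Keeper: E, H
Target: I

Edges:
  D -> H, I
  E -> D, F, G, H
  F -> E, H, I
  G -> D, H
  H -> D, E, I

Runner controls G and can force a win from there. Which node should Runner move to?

A0 = {I}
A1: add {D, F} — D (Runner) has D→I; F (Runner) has F→I.
A2: add {G} — G (Runner) has G→D.
A3 = A2; e.g. E (Keeper) can still go to H. Fixed point.
From G, successor D is in the attractor (rank 1); the other successor H is not.

D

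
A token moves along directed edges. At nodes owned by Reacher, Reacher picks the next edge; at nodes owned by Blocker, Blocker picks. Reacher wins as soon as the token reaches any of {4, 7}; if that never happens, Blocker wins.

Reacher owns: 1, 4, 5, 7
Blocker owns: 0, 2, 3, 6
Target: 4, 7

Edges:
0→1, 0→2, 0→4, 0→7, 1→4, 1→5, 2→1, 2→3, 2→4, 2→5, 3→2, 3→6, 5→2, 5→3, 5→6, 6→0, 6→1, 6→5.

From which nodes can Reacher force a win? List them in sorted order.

A0 = {4, 7}
A1: add {1} — 1 (Reacher) has 1→4.
A2 = A1; e.g. 0 (Blocker) can still go to 2. Fixed point.
Reacher's winning region = {1, 4, 7}.

1, 4, 7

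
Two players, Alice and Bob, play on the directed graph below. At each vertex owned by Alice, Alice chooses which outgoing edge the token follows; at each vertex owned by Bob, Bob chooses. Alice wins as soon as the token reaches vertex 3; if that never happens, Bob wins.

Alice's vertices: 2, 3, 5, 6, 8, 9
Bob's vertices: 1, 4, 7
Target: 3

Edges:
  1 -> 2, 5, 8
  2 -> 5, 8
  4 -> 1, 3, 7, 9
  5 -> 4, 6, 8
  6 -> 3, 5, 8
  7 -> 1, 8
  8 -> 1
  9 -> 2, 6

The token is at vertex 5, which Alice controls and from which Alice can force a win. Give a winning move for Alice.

6

A0 = {3}
A1: add {6} — 6 (Alice) has 6→3.
A2: add {5, 9} — 5 (Alice) has 5→6; 9 (Alice) has 9→6.
A3: add {2} — 2 (Alice) has 2→5.
A4 = A3; e.g. 1 (Bob) can still go to 8. Fixed point.
From 5, successor 6 is in the attractor (rank 1); the other successors 4, 8 are not.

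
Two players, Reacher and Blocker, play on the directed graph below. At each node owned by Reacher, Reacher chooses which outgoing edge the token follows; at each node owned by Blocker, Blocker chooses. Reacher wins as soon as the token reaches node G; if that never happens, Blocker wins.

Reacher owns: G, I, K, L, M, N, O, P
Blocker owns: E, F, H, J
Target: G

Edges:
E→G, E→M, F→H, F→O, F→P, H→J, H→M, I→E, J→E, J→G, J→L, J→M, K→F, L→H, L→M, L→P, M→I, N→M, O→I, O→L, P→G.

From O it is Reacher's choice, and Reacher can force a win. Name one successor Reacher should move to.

A0 = {G}
A1: add {P} — P (Reacher) has P→G.
A2: add {L} — L (Reacher) has L→P.
A3: add {O} — O (Reacher) has O→L.
A4 = A3; e.g. E (Blocker) can still go to M. Fixed point.
From O, successor L is in the attractor (rank 2); the other successor I is not.

L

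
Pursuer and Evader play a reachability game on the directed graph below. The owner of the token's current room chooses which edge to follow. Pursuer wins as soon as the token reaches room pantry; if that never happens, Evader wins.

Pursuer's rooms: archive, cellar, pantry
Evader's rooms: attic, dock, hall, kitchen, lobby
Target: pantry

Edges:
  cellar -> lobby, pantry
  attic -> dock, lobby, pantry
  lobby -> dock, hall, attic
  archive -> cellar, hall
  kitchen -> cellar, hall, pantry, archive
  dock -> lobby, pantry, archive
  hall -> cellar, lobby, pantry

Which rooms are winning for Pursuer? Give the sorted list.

archive, cellar, pantry

A0 = {pantry}
A1: add {cellar} — cellar (Pursuer) has cellar→pantry.
A2: add {archive} — archive (Pursuer) has archive→cellar.
A3 = A2; e.g. dock (Evader) can still go to lobby. Fixed point.
Pursuer's winning region = {archive, cellar, pantry}.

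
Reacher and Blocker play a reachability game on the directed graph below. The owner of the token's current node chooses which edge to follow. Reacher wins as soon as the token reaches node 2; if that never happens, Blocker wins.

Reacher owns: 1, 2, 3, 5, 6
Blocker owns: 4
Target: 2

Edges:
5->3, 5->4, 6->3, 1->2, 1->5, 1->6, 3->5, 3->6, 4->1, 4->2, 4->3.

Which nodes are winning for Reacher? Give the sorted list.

A0 = {2}
A1: add {1} — 1 (Reacher) has 1→2.
A2 = A1; e.g. 3 (Reacher) has no edge into A1. Fixed point.
Reacher's winning region = {1, 2}.

1, 2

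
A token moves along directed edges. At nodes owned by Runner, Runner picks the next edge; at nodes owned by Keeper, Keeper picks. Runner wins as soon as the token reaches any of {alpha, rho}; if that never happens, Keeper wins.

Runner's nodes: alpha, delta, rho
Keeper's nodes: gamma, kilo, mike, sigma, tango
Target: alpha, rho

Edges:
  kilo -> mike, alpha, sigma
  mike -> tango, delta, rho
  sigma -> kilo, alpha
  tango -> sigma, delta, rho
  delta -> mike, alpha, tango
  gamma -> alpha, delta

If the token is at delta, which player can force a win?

A0 = {alpha, rho}
A1: add {delta} — delta (Runner) has delta→alpha.
delta ∈ A1, so Runner can force the target.

Runner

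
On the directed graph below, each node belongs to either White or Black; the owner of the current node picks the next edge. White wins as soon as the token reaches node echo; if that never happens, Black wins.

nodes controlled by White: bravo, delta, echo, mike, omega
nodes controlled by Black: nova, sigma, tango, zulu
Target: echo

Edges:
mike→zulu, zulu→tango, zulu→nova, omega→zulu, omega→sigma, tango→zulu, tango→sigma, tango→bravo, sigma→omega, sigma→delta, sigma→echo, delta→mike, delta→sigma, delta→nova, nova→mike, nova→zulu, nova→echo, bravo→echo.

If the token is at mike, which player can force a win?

A0 = {echo}
A1: add {bravo} — bravo (White) has bravo→echo.
A2 = A1; e.g. mike (White) has no edge into A1. Fixed point.
mike never enters the attractor, so Black can avoid the target forever.

Black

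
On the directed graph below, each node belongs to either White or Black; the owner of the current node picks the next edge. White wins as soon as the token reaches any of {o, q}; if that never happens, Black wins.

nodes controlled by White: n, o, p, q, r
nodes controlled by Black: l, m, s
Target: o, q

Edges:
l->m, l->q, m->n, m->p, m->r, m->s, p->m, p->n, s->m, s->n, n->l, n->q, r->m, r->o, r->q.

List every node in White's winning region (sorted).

A0 = {o, q}
A1: add {n, r} — n (White) has n→q; r (White) has r→o.
A2: add {p} — p (White) has p→n.
A3 = A2; e.g. l (Black) can still go to m. Fixed point.
White's winning region = {n, o, p, q, r}.

n, o, p, q, r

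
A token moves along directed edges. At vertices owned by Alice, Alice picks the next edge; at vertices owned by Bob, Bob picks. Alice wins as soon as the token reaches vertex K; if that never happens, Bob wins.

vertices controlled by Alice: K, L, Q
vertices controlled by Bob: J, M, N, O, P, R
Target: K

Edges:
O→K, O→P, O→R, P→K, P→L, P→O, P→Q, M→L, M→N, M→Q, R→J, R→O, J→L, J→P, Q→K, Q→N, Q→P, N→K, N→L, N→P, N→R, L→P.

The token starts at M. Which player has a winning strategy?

Bob

A0 = {K}
A1: add {Q} — Q (Alice) has Q→K.
A2 = A1; e.g. J (Bob) can still go to L. Fixed point.
M never enters the attractor, so Bob can avoid the target forever.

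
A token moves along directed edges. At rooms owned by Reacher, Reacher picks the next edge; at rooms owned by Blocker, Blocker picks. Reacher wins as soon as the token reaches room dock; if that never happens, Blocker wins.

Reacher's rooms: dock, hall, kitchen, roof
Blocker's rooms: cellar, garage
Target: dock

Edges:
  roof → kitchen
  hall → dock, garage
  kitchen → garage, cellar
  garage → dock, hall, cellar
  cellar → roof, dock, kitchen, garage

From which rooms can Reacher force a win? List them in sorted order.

A0 = {dock}
A1: add {hall} — hall (Reacher) has hall→dock.
A2 = A1; e.g. roof (Reacher) has no edge into A1. Fixed point.
Reacher's winning region = {dock, hall}.

dock, hall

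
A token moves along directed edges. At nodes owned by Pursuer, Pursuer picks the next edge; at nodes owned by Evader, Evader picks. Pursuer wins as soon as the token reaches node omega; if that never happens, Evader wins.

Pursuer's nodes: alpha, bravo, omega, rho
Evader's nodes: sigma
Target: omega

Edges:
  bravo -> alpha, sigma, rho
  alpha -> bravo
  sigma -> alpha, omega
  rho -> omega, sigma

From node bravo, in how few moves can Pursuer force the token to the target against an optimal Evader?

2

A0 = {omega}
A1: add {rho} — rho (Pursuer) has rho→omega.
A2: add {bravo} — bravo (Pursuer) has bravo→rho.
bravo enters the attractor at level 2, so Pursuer can force the target in 2 moves from there.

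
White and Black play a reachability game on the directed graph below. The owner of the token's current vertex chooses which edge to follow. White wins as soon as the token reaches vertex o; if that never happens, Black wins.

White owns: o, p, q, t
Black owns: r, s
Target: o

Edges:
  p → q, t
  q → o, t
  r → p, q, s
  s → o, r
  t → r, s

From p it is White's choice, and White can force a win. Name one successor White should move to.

q

A0 = {o}
A1: add {q} — q (White) has q→o.
A2: add {p} — p (White) has p→q.
A3 = A2; e.g. r (Black) can still go to s. Fixed point.
From p, successor q is in the attractor (rank 1); the other successor t is not.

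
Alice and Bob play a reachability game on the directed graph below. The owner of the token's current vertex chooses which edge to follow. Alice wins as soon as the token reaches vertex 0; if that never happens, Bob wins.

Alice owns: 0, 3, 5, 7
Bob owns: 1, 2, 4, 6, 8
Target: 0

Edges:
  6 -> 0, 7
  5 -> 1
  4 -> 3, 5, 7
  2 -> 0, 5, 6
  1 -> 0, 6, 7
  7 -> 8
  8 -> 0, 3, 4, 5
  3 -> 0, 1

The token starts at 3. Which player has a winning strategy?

A0 = {0}
A1: add {3} — 3 (Alice) has 3→0.
A2 = A1; e.g. 1 (Bob) can still go to 6. Fixed point.
3 ∈ A1, so Alice can force the target.

Alice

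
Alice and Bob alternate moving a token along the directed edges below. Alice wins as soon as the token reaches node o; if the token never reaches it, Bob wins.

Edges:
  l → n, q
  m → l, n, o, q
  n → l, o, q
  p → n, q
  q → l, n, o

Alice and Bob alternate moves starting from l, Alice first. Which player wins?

Bob

Track states (vertex, player-to-move).
A0 = {(o,Alice), (o,Bob)}
A1: add {(m,Alice), (n,Alice), (q,Alice)}.
A2: add {(l,Bob), (p,Bob)}.
A3 = A2; e.g. (l,Alice) stays out. (l,Alice) never enters ⇒ Bob avoids the target.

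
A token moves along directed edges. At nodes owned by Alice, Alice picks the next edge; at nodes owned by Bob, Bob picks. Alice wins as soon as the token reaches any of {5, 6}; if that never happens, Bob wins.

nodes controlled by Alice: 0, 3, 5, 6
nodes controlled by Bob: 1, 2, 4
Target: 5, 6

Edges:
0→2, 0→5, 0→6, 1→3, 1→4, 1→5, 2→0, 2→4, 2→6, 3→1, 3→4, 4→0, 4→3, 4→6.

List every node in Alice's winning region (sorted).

A0 = {5, 6}
A1: add {0} — 0 (Alice) has 0→5.
A2 = A1; e.g. 1 (Bob) can still go to 3. Fixed point.
Alice's winning region = {0, 5, 6}.

0, 5, 6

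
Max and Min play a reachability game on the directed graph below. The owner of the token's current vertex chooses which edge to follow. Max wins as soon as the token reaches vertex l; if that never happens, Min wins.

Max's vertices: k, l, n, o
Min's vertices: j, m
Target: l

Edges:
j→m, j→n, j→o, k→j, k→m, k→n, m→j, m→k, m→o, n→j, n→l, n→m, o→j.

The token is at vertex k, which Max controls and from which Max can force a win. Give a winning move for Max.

A0 = {l}
A1: add {n} — n (Max) has n→l.
A2: add {k} — k (Max) has k→n.
A3 = A2; e.g. j (Min) can still go to m. Fixed point.
From k, successor n is in the attractor (rank 1); the other successors j, m are not.

n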